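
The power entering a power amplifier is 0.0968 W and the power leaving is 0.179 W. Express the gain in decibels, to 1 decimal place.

2.7 dB

Power is a power quantity, so gain = 10·log₁₀(P_out/P_in).
10·log₁₀(0.179/0.0968) = 10·log₁₀(1.849) = 2.7 dB.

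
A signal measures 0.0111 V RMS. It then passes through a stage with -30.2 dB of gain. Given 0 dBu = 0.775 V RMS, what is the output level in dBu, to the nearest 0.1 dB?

Input level: 20·log₁₀(0.0111/0.775) = -36.88 dBu.
Output: -36.88 − 30.2 = -67.1 dBu.

-67.1 dBu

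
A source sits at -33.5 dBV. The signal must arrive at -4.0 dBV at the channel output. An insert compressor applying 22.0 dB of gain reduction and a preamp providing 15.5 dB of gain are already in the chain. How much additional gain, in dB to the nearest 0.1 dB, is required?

36.0 dB

The required make-up gain is the shortfall in the dB sum.
G = -4.0 − (-33.5) + 22.0 − 15.5 = 36.0 dB.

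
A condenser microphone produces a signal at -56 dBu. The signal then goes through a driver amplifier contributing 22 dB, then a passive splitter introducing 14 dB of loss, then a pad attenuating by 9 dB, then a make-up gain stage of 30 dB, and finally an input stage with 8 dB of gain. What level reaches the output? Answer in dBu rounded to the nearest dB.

-19 dBu

Cascaded gains and losses add directly in dB.
-56 + 22 − 14 − 9 + 30 + 8 = -19 dBu.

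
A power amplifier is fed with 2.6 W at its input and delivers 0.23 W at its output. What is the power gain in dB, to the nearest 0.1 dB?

Power ratio → dB uses the 10·log₁₀ form:
10·log₁₀(0.23/2.6) = 10·log₁₀(0.08846) = -10.5 dB.

-10.5 dB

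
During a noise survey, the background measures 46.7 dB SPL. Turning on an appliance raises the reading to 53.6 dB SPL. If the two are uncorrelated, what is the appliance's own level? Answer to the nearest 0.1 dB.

Remove the background by subtracting linear intensities:
L_src = 10·log₁₀(10^(53.6/10) − 10^(46.7/10)) = 10·log₁₀(182300) = 52.6 dB SPL.

52.6 dB SPL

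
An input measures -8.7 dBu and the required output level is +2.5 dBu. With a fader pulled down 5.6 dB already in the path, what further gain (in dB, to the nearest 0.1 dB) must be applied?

The required make-up gain is the shortfall in the dB sum.
G = +2.5 − (-8.7) + 5.6 = 16.8 dB.

16.8 dB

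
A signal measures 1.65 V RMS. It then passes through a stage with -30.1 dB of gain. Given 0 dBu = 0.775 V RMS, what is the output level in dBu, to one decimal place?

-23.5 dBu

Input level: 20·log₁₀(1.65/0.775) = 6.56 dBu.
Output: 6.56 − 30.1 = -23.5 dBu.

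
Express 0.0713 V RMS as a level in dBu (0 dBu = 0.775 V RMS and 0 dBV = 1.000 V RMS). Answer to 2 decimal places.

-20.72 dBu

dBu = 20·log₁₀(V / 0.775 V).
20·log₁₀(0.0713/0.775) = -20.72 dBu.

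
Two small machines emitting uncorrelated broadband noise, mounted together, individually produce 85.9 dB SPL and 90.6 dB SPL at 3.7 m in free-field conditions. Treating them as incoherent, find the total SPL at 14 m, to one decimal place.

80.3 dB SPL

Combined at 3.7 m: 10·log₁₀(10^(85.9/10)+10^(90.6/10)) = 91.87 dB SPL.
Then apply −20·log₁₀(14/3.7) = -11.56 dB → 80.3 dB SPL.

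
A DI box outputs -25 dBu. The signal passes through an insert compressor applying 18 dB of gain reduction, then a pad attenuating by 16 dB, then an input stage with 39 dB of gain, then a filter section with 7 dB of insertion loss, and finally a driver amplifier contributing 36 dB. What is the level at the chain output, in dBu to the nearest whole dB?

Gain stages sum in dB:
-25 − 18 − 16 + 39 − 7 + 36 = +9 dBu.

+9 dBu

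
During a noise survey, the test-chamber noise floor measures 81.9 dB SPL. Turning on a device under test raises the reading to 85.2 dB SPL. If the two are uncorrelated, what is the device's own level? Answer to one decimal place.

Subtract intensities: L_src = 10·log₁₀(10^(L_total/10) − 10^(L_bg/10)).
L_src = 10·log₁₀(10^(85.2/10) − 10^(81.9/10)) = 10·log₁₀(176200000) = 82.5 dB SPL.

82.5 dB SPL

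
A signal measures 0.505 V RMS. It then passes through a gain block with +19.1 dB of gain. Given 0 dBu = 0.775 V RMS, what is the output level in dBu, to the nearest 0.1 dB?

Input level: 20·log₁₀(0.505/0.775) = -3.72 dBu.
Output: -3.72 + 19.1 = +15.4 dBu.

+15.4 dBu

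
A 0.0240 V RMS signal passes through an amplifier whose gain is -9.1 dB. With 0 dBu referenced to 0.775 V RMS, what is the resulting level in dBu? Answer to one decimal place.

-39.3 dBu

Input level: 20·log₁₀(0.0240/0.775) = -30.18 dBu.
Output: -30.18 − 9.1 = -39.3 dBu.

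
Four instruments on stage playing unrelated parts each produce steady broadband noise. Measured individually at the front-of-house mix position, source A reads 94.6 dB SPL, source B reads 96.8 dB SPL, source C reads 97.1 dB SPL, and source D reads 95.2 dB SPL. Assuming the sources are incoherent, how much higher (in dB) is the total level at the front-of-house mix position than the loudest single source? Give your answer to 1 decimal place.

Add the sources as powers (linear), then convert back to dB:
L_total = 10·log₁₀(10^(94.6/10) + 10^(96.8/10) + 10^(97.1/10) + 10^(95.2/10)) = 102.07 dB SPL.
Excess over the loudest (97.1 dB): 102.07 − 97.1 = 5.0 dB.

5.0 dB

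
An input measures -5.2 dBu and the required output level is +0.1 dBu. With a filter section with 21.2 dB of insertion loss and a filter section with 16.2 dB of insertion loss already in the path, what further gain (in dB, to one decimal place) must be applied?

The required make-up gain is the shortfall in the dB sum.
G = +0.1 − (-5.2) + 21.2 + 16.2 = 42.7 dB.

42.7 dB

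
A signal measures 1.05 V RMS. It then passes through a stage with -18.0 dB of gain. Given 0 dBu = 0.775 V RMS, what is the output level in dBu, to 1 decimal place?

Input level: 20·log₁₀(1.05/0.775) = 2.64 dBu.
Output: 2.64 − 18.0 = -15.4 dBu.

-15.4 dBu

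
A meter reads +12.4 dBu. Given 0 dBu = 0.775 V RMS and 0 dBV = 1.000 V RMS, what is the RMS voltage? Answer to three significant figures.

3.23 V

V = 0.775 V × 10^(+12.4/20).
= 0.775 × 4.169 = 3.23 V.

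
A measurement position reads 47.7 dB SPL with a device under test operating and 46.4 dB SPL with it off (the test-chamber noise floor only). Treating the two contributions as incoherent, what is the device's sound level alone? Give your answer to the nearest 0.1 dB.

Remove the background by subtracting linear intensities:
L_src = 10·log₁₀(10^(47.7/10) − 10^(46.4/10)) = 10·log₁₀(15230) = 41.8 dB SPL.

41.8 dB SPL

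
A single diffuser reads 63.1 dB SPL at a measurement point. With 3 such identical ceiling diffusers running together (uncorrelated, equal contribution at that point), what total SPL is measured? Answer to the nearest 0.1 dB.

3 equal incoherent sources raise the level by 10·log₁₀(3) = 4.77 dB.
L_total = 63.1 + 4.77 = 67.9 dB SPL.

67.9 dB SPL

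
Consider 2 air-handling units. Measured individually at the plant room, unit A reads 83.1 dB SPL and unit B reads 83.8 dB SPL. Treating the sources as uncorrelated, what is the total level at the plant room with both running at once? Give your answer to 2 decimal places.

Incoherent sources sum as intensities:
L_total = 10·log₁₀(10^(83.1/10) + 10^(83.8/10)) = 10·log₁₀(444100000) = 86.47 dB SPL.

86.47 dB SPL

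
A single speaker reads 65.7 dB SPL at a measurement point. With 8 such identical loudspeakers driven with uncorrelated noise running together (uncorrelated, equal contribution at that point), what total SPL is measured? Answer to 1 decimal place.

8 equal incoherent sources raise the level by 10·log₁₀(8) = 9.03 dB.
L_total = 65.7 + 9.03 = 74.7 dB SPL.

74.7 dB SPL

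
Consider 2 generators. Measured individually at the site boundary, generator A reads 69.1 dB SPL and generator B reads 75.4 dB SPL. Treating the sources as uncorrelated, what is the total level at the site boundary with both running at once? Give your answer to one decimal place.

76.3 dB SPL

Add the sources as powers (linear), then convert back to dB:
L_total = 10·log₁₀(10^(69.1/10) + 10^(75.4/10)) = 10·log₁₀(42800000) = 76.3 dB SPL.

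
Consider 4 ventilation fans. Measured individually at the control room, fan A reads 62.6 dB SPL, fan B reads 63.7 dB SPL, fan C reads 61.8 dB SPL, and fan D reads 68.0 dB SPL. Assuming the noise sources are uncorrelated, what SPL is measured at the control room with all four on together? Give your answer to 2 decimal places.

Incoherent sources sum as intensities:
L_total = 10·log₁₀(10^(62.6/10) + 10^(63.7/10) + 10^(61.8/10) + 10^(68.0/10)) = 10·log₁₀(11990000) = 70.79 dB SPL.

70.79 dB SPL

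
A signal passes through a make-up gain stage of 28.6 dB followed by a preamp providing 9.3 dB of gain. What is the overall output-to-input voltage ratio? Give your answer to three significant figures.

Net gain = 28.6 + 9.3 = 37.9 dB.
Voltage ratio = 10^(37.9/20) = 78.5.

78.5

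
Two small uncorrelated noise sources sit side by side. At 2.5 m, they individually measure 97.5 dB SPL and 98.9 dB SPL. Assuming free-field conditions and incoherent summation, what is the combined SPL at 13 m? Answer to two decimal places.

86.95 dB SPL

Combined at 2.5 m: 10·log₁₀(10^(97.5/10)+10^(98.9/10)) = 101.266 dB SPL.
Then apply −20·log₁₀(13/2.5) = -14.320 dB → 86.95 dB SPL.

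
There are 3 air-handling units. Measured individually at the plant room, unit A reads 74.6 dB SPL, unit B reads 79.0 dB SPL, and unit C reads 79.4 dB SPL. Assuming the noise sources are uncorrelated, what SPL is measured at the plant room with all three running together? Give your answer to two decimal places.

82.91 dB SPL

Uncorrelated sources add in intensity (power), not in dB.
L_total = 10·log₁₀(10^(74.6/10) + 10^(79.0/10) + 10^(79.4/10)) = 10·log₁₀(195400000) = 82.91 dB SPL.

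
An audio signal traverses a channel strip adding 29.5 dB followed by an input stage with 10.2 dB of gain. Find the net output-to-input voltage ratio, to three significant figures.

96.6

Net gain = 29.5 + 10.2 = 39.7 dB.
Voltage ratio = 10^(39.7/20) = 96.6.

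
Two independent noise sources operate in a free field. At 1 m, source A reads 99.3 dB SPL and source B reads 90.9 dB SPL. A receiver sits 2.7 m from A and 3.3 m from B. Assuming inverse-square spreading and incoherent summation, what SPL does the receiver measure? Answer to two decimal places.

91.07 dB SPL

At the listener: L_A = 99.3 − 20·log₁₀(2.7) = 90.673 dB; L_B = 90.9 − 20·log₁₀(3.3) = 80.530 dB.
Combined: 10·log₁₀(10^(90.673/10)+10^(80.530/10)) = 91.07 dB SPL.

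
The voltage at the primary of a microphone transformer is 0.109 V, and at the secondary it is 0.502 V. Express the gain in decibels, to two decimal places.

13.27 dB

Voltage ratio → dB uses the 20·log₁₀ form:
20·log₁₀(0.502/0.109) = 20·log₁₀(4.606) = 13.27 dB.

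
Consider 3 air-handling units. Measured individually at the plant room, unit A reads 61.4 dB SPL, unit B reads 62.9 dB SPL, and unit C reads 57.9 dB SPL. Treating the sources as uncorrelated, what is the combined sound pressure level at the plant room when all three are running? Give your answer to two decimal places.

65.96 dB SPL

Incoherent sources sum as intensities:
L_total = 10·log₁₀(10^(61.4/10) + 10^(62.9/10) + 10^(57.9/10)) = 10·log₁₀(3947000) = 65.96 dB SPL.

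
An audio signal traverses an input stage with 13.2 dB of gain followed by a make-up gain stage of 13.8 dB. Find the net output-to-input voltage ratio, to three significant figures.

Net gain = 13.2 + 13.8 = 27.0 dB.
Voltage ratio = 10^(27.0/20) = 22.4.

22.4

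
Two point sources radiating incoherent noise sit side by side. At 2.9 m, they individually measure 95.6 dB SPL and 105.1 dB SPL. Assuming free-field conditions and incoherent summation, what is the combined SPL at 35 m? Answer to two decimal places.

83.93 dB SPL

Combined at 2.9 m: 10·log₁₀(10^(95.6/10)+10^(105.1/10)) = 105.562 dB SPL.
Then apply −20·log₁₀(35/2.9) = -21.633 dB → 83.93 dB SPL.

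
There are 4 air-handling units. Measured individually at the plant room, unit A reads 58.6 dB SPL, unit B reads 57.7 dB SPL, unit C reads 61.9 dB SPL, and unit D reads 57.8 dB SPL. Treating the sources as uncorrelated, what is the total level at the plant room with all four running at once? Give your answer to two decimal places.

Incoherent sources sum as intensities:
L_total = 10·log₁₀(10^(58.6/10) + 10^(57.7/10) + 10^(61.9/10) + 10^(57.8/10)) = 10·log₁₀(3465000) = 65.40 dB SPL.

65.40 dB SPL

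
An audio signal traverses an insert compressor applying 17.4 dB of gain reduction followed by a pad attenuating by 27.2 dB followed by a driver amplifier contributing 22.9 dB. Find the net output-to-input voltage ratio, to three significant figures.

0.0822

Net gain = (−17.4) + (−27.2) + 22.9 = -21.7 dB.
Voltage ratio = 10^(-21.7/20) = 0.0822.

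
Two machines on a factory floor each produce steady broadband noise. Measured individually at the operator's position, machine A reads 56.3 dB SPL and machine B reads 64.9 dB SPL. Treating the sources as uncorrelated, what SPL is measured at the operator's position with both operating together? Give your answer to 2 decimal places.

Uncorrelated sources add in intensity (power), not in dB.
L_total = 10·log₁₀(10^(56.3/10) + 10^(64.9/10)) = 10·log₁₀(3517000) = 65.46 dB SPL.

65.46 dB SPL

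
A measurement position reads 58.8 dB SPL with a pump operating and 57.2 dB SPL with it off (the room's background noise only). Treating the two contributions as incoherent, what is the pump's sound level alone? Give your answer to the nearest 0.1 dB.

Background correction is a power subtraction:
L_src = 10·log₁₀(10^(58.8/10) − 10^(57.2/10)) = 10·log₁₀(233800) = 53.7 dB SPL.

53.7 dB SPL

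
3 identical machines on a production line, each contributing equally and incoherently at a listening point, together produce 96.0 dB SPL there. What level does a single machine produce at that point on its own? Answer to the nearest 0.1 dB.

3 equal incoherent sources add 10·log₁₀(3) = 4.77 dB over one source.
L_one = 96.0 − 4.77 = 91.2 dB SPL.

91.2 dB SPL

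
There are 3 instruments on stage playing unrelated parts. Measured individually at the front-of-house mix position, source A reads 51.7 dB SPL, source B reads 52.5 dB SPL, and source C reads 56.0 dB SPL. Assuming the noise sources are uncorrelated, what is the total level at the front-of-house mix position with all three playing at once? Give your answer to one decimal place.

Add the sources as powers (linear), then convert back to dB:
L_total = 10·log₁₀(10^(51.7/10) + 10^(52.5/10) + 10^(56.0/10)) = 10·log₁₀(723800) = 58.6 dB SPL.

58.6 dB SPL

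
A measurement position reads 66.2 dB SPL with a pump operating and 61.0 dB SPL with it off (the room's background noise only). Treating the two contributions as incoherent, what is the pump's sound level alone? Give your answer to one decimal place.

Remove the background by subtracting linear intensities:
L_src = 10·log₁₀(10^(66.2/10) − 10^(61.0/10)) = 10·log₁₀(2910000) = 64.6 dB SPL.

64.6 dB SPL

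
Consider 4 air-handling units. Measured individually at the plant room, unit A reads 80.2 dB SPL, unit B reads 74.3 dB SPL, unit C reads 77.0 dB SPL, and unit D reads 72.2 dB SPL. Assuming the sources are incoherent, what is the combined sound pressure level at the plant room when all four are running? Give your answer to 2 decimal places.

82.97 dB SPL

Incoherent sources sum as intensities:
L_total = 10·log₁₀(10^(80.2/10) + 10^(74.3/10) + 10^(77.0/10) + 10^(72.2/10)) = 10·log₁₀(198300000) = 82.97 dB SPL.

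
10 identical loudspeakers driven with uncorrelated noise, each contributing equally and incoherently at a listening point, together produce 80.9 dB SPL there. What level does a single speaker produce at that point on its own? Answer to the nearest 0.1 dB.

70.9 dB SPL

10 equal incoherent sources add 10·log₁₀(10) = 10.00 dB over one source.
L_one = 80.9 − 10.00 = 70.9 dB SPL.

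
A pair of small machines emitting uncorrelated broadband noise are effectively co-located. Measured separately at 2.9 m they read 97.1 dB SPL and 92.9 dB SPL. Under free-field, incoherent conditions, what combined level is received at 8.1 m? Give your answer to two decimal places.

89.58 dB SPL

Combined at 2.9 m: 10·log₁₀(10^(97.1/10)+10^(92.9/10)) = 98.499 dB SPL.
Then apply −20·log₁₀(8.1/2.9) = -8.922 dB → 89.58 dB SPL.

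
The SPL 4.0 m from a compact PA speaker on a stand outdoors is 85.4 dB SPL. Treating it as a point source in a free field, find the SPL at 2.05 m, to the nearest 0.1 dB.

Inverse-square spreading gives ΔL = −20·log₁₀(d₂/d₁).
ΔL = −20·log₁₀(2.05/4.0) = 5.81 dB, so L₂ = 85.4 + (5.81) = 91.2 dB SPL.

91.2 dB SPL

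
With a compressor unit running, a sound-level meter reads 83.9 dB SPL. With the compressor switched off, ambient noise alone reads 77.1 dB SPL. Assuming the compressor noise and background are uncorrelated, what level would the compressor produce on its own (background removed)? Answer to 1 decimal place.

Remove the background by subtracting linear intensities:
L_src = 10·log₁₀(10^(83.9/10) − 10^(77.1/10)) = 10·log₁₀(194200000) = 82.9 dB SPL.

82.9 dB SPL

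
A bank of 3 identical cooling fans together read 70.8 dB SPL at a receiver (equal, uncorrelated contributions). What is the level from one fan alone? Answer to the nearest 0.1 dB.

66.0 dB SPL

3 equal incoherent sources add 10·log₁₀(3) = 4.77 dB over one source.
L_one = 70.8 − 4.77 = 66.0 dB SPL.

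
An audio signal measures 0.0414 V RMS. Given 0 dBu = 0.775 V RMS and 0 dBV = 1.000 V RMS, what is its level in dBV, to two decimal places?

dBV = 20·log₁₀(V / 1.000 V).
20·log₁₀(0.0414/1.000) = -27.66 dBV.

-27.66 dBV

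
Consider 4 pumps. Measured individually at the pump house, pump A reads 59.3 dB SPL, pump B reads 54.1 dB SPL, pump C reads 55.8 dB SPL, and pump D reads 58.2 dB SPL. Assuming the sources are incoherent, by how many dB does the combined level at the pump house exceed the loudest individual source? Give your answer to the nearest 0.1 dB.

4.0 dB

Incoherent sources sum as intensities:
L_total = 10·log₁₀(10^(59.3/10) + 10^(54.1/10) + 10^(55.8/10) + 10^(58.2/10)) = 63.32 dB SPL.
Excess over the loudest (59.3 dB): 63.32 − 59.3 = 4.0 dB.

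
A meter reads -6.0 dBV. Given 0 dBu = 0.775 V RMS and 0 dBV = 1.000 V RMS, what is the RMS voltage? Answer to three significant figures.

0.501 V

V = 1.000 V × 10^(-6.0/20).
= 1.000 × 0.5012 = 0.501 V.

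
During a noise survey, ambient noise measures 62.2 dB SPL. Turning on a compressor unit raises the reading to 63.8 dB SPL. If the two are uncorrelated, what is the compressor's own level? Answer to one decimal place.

Remove the background by subtracting linear intensities:
L_src = 10·log₁₀(10^(63.8/10) − 10^(62.2/10)) = 10·log₁₀(739200) = 58.7 dB SPL.

58.7 dB SPL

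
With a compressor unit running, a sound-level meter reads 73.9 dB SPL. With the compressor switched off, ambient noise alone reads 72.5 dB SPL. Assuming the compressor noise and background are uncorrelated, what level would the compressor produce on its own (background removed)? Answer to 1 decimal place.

Remove the background by subtracting linear intensities:
L_src = 10·log₁₀(10^(73.9/10) − 10^(72.5/10)) = 10·log₁₀(6764000) = 68.3 dB SPL.

68.3 dB SPL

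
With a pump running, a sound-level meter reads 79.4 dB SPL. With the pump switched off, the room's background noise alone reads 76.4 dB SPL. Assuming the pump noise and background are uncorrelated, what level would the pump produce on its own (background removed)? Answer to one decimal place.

76.4 dB SPL

Background correction is a power subtraction:
L_src = 10·log₁₀(10^(79.4/10) − 10^(76.4/10)) = 10·log₁₀(43440000) = 76.4 dB SPL.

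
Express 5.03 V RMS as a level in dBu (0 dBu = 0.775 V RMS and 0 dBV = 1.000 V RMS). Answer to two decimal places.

+16.25 dBu

dBu = 20·log₁₀(V / 0.775 V).
20·log₁₀(5.03/0.775) = +16.25 dBu.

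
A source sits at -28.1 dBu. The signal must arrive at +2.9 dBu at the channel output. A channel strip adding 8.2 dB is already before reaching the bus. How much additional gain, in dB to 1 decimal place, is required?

The required make-up gain is the shortfall in the dB sum.
G = +2.9 − (-28.1) − 8.2 = 22.8 dB.

22.8 dB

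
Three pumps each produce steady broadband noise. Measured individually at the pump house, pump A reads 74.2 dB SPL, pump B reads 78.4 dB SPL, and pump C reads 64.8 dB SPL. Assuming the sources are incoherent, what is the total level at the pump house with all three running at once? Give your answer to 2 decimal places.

79.93 dB SPL

Add the sources as powers (linear), then convert back to dB:
L_total = 10·log₁₀(10^(74.2/10) + 10^(78.4/10) + 10^(64.8/10)) = 10·log₁₀(98510000) = 79.93 dB SPL.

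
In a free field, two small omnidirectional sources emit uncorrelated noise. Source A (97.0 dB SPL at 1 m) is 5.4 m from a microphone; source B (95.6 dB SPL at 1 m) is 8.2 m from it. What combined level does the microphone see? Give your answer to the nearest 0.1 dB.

83.5 dB SPL

At the listener: L_A = 97.0 − 20·log₁₀(5.4) = 82.35 dB; L_B = 95.6 − 20·log₁₀(8.2) = 77.32 dB.
Combined: 10·log₁₀(10^(82.35/10)+10^(77.32/10)) = 83.5 dB SPL.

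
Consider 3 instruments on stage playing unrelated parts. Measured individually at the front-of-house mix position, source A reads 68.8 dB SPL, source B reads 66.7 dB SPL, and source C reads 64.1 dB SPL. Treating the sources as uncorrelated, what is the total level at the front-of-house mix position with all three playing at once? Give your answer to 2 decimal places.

71.71 dB SPL

Uncorrelated sources add in intensity (power), not in dB.
L_total = 10·log₁₀(10^(68.8/10) + 10^(66.7/10) + 10^(64.1/10)) = 10·log₁₀(14830000) = 71.71 dB SPL.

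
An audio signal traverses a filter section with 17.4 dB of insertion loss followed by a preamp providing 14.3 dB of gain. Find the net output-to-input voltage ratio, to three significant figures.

0.700

Net gain = (−17.4) + 14.3 = -3.1 dB.
Voltage ratio = 10^(-3.1/20) = 0.700.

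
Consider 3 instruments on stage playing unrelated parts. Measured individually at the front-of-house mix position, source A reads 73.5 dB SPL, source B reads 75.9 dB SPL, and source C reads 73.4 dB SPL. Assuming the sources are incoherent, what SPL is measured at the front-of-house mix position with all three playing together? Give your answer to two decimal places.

79.20 dB SPL

Add the sources as powers (linear), then convert back to dB:
L_total = 10·log₁₀(10^(73.5/10) + 10^(75.9/10) + 10^(73.4/10)) = 10·log₁₀(83170000) = 79.20 dB SPL.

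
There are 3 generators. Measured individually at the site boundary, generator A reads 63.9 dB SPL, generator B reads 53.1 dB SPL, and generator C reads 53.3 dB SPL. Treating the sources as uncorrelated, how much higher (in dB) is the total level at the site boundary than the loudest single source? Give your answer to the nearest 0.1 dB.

0.7 dB

Uncorrelated sources add in intensity (power), not in dB.
L_total = 10·log₁₀(10^(63.9/10) + 10^(53.1/10) + 10^(53.3/10)) = 64.58 dB SPL.
Excess over the loudest (63.9 dB): 64.58 − 63.9 = 0.7 dB.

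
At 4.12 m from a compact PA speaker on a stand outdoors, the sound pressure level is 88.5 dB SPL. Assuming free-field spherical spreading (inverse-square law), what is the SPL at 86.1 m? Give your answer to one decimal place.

62.1 dB SPL

For a point source in a free field, ΔL = −20·log₁₀(d₂/d₁).
ΔL = −20·log₁₀(86.1/4.12) = -26.40 dB, so L₂ = 88.5 + (-26.40) = 62.1 dB SPL.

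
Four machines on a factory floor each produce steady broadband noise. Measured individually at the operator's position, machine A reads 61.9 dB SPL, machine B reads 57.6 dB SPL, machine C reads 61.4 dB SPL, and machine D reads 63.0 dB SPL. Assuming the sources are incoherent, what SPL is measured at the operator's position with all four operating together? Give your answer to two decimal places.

67.40 dB SPL

Uncorrelated sources add in intensity (power), not in dB.
L_total = 10·log₁₀(10^(61.9/10) + 10^(57.6/10) + 10^(61.4/10) + 10^(63.0/10)) = 10·log₁₀(5500000) = 67.40 dB SPL.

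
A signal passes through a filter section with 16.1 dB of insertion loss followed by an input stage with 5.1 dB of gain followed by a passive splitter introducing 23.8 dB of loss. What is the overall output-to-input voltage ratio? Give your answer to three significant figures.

Net gain = (−16.1) + 5.1 + (−23.8) = -34.8 dB.
Voltage ratio = 10^(-34.8/20) = 0.0182.

0.0182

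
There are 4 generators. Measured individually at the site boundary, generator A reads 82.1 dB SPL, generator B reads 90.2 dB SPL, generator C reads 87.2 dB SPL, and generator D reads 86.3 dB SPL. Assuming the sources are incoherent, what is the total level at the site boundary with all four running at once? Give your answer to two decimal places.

93.35 dB SPL

Incoherent sources sum as intensities:
L_total = 10·log₁₀(10^(82.1/10) + 10^(90.2/10) + 10^(87.2/10) + 10^(86.3/10)) = 10·log₁₀(2161000000) = 93.35 dB SPL.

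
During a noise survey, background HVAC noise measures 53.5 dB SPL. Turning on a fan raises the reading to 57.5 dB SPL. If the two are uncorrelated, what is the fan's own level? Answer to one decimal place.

55.3 dB SPL

Subtract intensities: L_src = 10·log₁₀(10^(L_total/10) − 10^(L_bg/10)).
L_src = 10·log₁₀(10^(57.5/10) − 10^(53.5/10)) = 10·log₁₀(338500) = 55.3 dB SPL.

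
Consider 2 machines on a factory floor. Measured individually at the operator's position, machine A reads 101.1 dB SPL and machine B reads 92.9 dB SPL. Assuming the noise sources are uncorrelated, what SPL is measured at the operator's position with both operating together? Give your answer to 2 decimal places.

Uncorrelated sources add in intensity (power), not in dB.
L_total = 10·log₁₀(10^(101.1/10) + 10^(92.9/10)) = 10·log₁₀(14832000000) = 101.71 dB SPL.

101.71 dB SPL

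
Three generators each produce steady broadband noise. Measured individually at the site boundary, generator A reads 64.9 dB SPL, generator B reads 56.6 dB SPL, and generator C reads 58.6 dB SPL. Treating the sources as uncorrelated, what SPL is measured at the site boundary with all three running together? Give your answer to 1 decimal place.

Uncorrelated sources add in intensity (power), not in dB.
L_total = 10·log₁₀(10^(64.9/10) + 10^(56.6/10) + 10^(58.6/10)) = 10·log₁₀(4272000) = 66.3 dB SPL.

66.3 dB SPL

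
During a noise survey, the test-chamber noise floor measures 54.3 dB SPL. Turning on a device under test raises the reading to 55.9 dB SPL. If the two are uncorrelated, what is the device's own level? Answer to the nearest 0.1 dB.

50.8 dB SPL

Remove the background by subtracting linear intensities:
L_src = 10·log₁₀(10^(55.9/10) − 10^(54.3/10)) = 10·log₁₀(119900) = 50.8 dB SPL.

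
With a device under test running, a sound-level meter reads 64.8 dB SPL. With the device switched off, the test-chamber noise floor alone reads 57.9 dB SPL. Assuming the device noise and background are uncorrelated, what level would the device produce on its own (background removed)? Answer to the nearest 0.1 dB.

Background correction is a power subtraction:
L_src = 10·log₁₀(10^(64.8/10) − 10^(57.9/10)) = 10·log₁₀(2403000) = 63.8 dB SPL.

63.8 dB SPL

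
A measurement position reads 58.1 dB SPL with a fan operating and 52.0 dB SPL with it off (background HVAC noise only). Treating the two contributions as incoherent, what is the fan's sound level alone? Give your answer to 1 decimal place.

56.9 dB SPL

Remove the background by subtracting linear intensities:
L_src = 10·log₁₀(10^(58.1/10) − 10^(52.0/10)) = 10·log₁₀(487200) = 56.9 dB SPL.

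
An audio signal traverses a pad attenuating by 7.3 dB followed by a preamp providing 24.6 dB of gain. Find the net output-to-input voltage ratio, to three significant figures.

Net gain = (−7.3) + 24.6 = 17.3 dB.
Voltage ratio = 10^(17.3/20) = 7.33.

7.33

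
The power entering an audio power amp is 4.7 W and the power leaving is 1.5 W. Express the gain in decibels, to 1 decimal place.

-5.0 dB

For a power ratio, dB = 10·log₁₀(P₂/P₁).
10·log₁₀(1.5/4.7) = 10·log₁₀(0.3191) = -5.0 dB.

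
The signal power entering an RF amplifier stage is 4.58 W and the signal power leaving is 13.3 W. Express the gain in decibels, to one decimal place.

For a power ratio, dB = 10·log₁₀(P₂/P₁).
10·log₁₀(13.3/4.58) = 10·log₁₀(2.904) = 4.6 dB.

4.6 dB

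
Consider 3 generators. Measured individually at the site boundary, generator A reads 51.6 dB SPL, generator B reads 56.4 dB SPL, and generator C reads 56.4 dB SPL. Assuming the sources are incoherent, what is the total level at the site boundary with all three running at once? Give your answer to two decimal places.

60.08 dB SPL

Incoherent sources sum as intensities:
L_total = 10·log₁₀(10^(51.6/10) + 10^(56.4/10) + 10^(56.4/10)) = 10·log₁₀(1018000) = 60.08 dB SPL.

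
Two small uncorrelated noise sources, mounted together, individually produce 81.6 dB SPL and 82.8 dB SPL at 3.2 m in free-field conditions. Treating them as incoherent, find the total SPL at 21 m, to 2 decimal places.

68.91 dB SPL

Combined at 3.2 m: 10·log₁₀(10^(81.6/10)+10^(82.8/10)) = 85.252 dB SPL.
Then apply −20·log₁₀(21/3.2) = -16.341 dB → 68.91 dB SPL.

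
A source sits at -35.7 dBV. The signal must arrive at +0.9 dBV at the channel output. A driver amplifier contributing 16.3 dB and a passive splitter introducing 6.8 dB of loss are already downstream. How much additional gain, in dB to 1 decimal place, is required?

The required make-up gain is the shortfall in the dB sum.
G = +0.9 − (-35.7) − 16.3 + 6.8 = 27.1 dB.

27.1 dB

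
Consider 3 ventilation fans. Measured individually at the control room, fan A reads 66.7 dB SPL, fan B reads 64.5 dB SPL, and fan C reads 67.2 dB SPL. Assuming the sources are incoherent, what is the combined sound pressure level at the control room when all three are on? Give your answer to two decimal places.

Add the sources as powers (linear), then convert back to dB:
L_total = 10·log₁₀(10^(66.7/10) + 10^(64.5/10) + 10^(67.2/10)) = 10·log₁₀(12740000) = 71.05 dB SPL.

71.05 dB SPL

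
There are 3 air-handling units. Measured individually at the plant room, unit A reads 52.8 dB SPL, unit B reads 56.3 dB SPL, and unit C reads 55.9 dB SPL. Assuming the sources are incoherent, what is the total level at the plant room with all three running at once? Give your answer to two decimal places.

Add the sources as powers (linear), then convert back to dB:
L_total = 10·log₁₀(10^(52.8/10) + 10^(56.3/10) + 10^(55.9/10)) = 10·log₁₀(1006000) = 60.03 dB SPL.

60.03 dB SPL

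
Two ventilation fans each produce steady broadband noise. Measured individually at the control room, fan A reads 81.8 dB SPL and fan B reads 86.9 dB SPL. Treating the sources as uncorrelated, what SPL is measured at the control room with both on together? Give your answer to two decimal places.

Incoherent sources sum as intensities:
L_total = 10·log₁₀(10^(81.8/10) + 10^(86.9/10)) = 10·log₁₀(641100000) = 88.07 dB SPL.

88.07 dB SPL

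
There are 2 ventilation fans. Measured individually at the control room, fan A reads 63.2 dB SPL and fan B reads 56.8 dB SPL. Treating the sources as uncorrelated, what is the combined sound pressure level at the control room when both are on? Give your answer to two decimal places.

64.10 dB SPL

Incoherent sources sum as intensities:
L_total = 10·log₁₀(10^(63.2/10) + 10^(56.8/10)) = 10·log₁₀(2568000) = 64.10 dB SPL.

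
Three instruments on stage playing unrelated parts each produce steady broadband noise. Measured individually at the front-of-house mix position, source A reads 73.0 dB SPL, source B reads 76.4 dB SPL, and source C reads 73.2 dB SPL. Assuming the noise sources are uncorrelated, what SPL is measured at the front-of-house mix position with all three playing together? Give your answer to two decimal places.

79.27 dB SPL

Uncorrelated sources add in intensity (power), not in dB.
L_total = 10·log₁₀(10^(73.0/10) + 10^(76.4/10) + 10^(73.2/10)) = 10·log₁₀(84500000) = 79.27 dB SPL.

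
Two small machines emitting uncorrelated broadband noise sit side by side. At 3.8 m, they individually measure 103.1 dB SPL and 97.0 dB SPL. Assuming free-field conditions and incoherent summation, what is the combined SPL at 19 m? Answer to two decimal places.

90.07 dB SPL

Combined at 3.8 m: 10·log₁₀(10^(103.1/10)+10^(97.0/10)) = 104.053 dB SPL.
Then apply −20·log₁₀(19/3.8) = -13.979 dB → 90.07 dB SPL.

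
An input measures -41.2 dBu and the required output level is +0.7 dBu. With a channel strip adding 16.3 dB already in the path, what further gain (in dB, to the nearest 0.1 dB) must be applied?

The required make-up gain is the shortfall in the dB sum.
G = +0.7 − (-41.2) − 16.3 = 25.6 dB.

25.6 dB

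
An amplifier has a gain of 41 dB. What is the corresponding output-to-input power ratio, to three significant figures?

12600

Power ratio = 10^(dB/10).
10^(41/10) = 10^(4.100) = 12600.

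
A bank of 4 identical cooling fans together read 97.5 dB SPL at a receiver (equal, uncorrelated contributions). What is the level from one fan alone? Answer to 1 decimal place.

91.5 dB SPL

4 equal incoherent sources add 10·log₁₀(4) = 6.02 dB over one source.
L_one = 97.5 − 6.02 = 91.5 dB SPL.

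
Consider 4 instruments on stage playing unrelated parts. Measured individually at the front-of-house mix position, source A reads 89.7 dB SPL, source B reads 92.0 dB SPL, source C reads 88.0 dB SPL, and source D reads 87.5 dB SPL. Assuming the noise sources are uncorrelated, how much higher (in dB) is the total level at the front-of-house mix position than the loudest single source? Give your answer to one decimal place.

3.7 dB

Incoherent sources sum as intensities:
L_total = 10·log₁₀(10^(89.7/10) + 10^(92.0/10) + 10^(88.0/10) + 10^(87.5/10)) = 95.70 dB SPL.
Excess over the loudest (92.0 dB): 95.70 − 92.0 = 3.7 dB.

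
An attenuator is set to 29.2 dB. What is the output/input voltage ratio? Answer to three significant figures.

0.0347

Voltage ratio = 10^(dB/20).
10^(-29.2/20) = 10^(-1.460) = 0.0347.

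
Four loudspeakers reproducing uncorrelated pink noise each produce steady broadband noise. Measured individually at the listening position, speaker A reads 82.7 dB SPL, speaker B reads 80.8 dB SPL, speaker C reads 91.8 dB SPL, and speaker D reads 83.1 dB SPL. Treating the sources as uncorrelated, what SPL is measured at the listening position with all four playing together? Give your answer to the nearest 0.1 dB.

Uncorrelated sources add in intensity (power), not in dB.
L_total = 10·log₁₀(10^(82.7/10) + 10^(80.8/10) + 10^(91.8/10) + 10^(83.1/10)) = 10·log₁₀(2024000000) = 93.1 dB SPL.

93.1 dB SPL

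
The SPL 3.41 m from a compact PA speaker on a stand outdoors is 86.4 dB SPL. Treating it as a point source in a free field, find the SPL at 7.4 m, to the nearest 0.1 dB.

Free-field point source: level drops by 20·log₁₀ of the distance ratio.
ΔL = −20·log₁₀(7.4/3.41) = -6.73 dB, so L₂ = 86.4 + (-6.73) = 79.7 dB SPL.

79.7 dB SPL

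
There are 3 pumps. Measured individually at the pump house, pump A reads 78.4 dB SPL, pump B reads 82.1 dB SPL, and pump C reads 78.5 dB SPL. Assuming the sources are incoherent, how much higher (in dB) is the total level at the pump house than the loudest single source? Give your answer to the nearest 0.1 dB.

Incoherent sources sum as intensities:
L_total = 10·log₁₀(10^(78.4/10) + 10^(82.1/10) + 10^(78.5/10)) = 84.80 dB SPL.
Excess over the loudest (82.1 dB): 84.80 − 82.1 = 2.7 dB.

2.7 dB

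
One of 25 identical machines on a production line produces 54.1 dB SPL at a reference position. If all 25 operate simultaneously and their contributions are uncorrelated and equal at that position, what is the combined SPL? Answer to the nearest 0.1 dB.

68.1 dB SPL

25 equal incoherent sources raise the level by 10·log₁₀(25) = 13.98 dB.
L_total = 54.1 + 13.98 = 68.1 dB SPL.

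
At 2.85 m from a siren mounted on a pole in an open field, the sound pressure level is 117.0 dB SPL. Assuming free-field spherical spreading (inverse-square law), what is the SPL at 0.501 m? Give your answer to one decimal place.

Inverse-square spreading gives ΔL = −20·log₁₀(d₂/d₁).
ΔL = −20·log₁₀(0.501/2.85) = 15.10 dB, so L₂ = 117.0 + (15.10) = 132.1 dB SPL.

132.1 dB SPL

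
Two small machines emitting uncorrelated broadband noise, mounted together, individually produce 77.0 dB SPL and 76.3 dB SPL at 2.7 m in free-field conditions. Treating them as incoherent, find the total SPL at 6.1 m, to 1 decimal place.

72.6 dB SPL

Combined at 2.7 m: 10·log₁₀(10^(77.0/10)+10^(76.3/10)) = 79.67 dB SPL.
Then apply −20·log₁₀(6.1/2.7) = -7.08 dB → 72.6 dB SPL.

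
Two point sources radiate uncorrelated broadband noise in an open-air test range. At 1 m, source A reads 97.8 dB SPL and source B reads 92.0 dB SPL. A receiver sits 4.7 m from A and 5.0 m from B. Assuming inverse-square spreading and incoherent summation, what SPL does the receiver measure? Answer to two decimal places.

85.27 dB SPL

At the listener: L_A = 97.8 − 20·log₁₀(4.7) = 84.358 dB; L_B = 92.0 − 20·log₁₀(5.0) = 78.021 dB.
Combined: 10·log₁₀(10^(84.358/10)+10^(78.021/10)) = 85.27 dB SPL.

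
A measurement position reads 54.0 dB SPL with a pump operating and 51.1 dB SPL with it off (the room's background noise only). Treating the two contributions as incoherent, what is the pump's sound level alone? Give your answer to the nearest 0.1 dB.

50.9 dB SPL

Remove the background by subtracting linear intensities:
L_src = 10·log₁₀(10^(54.0/10) − 10^(51.1/10)) = 10·log₁₀(122400) = 50.9 dB SPL.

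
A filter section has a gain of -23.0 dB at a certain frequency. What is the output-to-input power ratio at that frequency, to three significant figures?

0.00501

Power ratio = 10^(dB/10).
10^(-23.0/10) = 10^(-2.300) = 0.00501.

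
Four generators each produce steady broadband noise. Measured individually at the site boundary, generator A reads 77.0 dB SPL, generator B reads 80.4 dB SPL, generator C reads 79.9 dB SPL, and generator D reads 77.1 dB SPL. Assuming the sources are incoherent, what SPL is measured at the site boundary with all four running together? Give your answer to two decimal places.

84.90 dB SPL

Uncorrelated sources add in intensity (power), not in dB.
L_total = 10·log₁₀(10^(77.0/10) + 10^(80.4/10) + 10^(79.9/10) + 10^(77.1/10)) = 10·log₁₀(308800000) = 84.90 dB SPL.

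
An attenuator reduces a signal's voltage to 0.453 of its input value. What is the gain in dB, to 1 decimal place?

Voltage ratio → dB uses the 20·log₁₀ form:
20·log₁₀(0.453) = -6.9 dB.

-6.9 dB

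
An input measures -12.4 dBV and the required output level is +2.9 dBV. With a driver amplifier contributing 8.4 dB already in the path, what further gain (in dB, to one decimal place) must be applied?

6.9 dB

The required make-up gain is the shortfall in the dB sum.
G = +2.9 − (-12.4) − 8.4 = 6.9 dB.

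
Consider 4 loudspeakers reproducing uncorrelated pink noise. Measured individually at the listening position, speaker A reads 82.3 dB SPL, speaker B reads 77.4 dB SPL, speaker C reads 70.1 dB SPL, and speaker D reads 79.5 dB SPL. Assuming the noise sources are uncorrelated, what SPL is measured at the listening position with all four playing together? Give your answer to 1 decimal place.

85.1 dB SPL

Add the sources as powers (linear), then convert back to dB:
L_total = 10·log₁₀(10^(82.3/10) + 10^(77.4/10) + 10^(70.1/10) + 10^(79.5/10)) = 10·log₁₀(324100000) = 85.1 dB SPL.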